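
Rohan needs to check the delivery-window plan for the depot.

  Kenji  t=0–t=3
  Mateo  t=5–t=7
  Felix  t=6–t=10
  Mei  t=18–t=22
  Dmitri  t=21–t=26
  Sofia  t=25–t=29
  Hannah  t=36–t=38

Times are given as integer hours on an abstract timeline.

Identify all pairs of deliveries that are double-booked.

Sorted by start: Kenji, Mateo, Felix, Mei, Dmitri, Sofia, Hannah.
Mateo starts after Kenji ends, so nothing later overlaps Kenji either.
Felix starts before Mateo ends → Mateo and Felix overlap.
Mei starts after Mateo ends, so nothing later overlaps Mateo either.
Mei starts after Felix ends, so nothing later overlaps Felix either.
Dmitri starts before Mei ends → Mei and Dmitri overlap.
Sofia starts after Mei ends, so nothing later overlaps Mei either.
Sofia starts before Dmitri ends → Dmitri and Sofia overlap.
Hannah starts after Dmitri ends.
Hannah starts after Sofia ends.

Dmitri & Mei, Dmitri & Sofia, Felix & Mateo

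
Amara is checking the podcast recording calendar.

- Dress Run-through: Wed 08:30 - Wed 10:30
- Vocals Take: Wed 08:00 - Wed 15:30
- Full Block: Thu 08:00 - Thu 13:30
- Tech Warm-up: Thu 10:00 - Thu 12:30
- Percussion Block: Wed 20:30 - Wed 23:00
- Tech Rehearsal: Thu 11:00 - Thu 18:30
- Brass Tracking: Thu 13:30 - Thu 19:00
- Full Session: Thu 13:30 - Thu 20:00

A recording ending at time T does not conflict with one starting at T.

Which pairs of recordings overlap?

Brass Tracking & Full Session, Brass Tracking & Tech Rehearsal, Dress Run-through & Vocals Take, Full Block & Tech Rehearsal, Full Block & Tech Warm-up, Full Session & Tech Rehearsal, Tech Rehearsal & Tech Warm-up

Check each pair: they overlap iff neither finishes before the other starts.
Sorted by start: Vocals Take, Dress Run-through, Percussion Block, Full Block, Tech Warm-up, Tech Rehearsal, Brass Tracking, Full Session.
Dress Run-through starts before Vocals Take ends → Vocals Take and Dress Run-through overlap.
Percussion Block starts after Vocals Take ends, so Vocals Take has no further overlaps.
Percussion Block starts after Dress Run-through ends, so Dress Run-through has no further overlaps.
Full Block starts after Percussion Block ends, so Percussion Block has no further overlaps.
Tech Warm-up starts before Full Block ends → Full Block and Tech Warm-up overlap.
Tech Rehearsal starts before Full Block ends → Full Block and Tech Rehearsal overlap.
Brass Tracking starts exactly when Full Block ends (back-to-back, no overlap), so Full Block has no further overlaps.
Tech Rehearsal starts before Tech Warm-up ends → Tech Warm-up and Tech Rehearsal overlap.
Brass Tracking starts after Tech Warm-up ends, so Tech Warm-up has no further overlaps.
Brass Tracking starts before Tech Rehearsal ends → Tech Rehearsal and Brass Tracking overlap.
Full Session starts before Tech Rehearsal ends → Tech Rehearsal and Full Session overlap.
Full Session starts before Brass Tracking ends → Brass Tracking and Full Session overlap.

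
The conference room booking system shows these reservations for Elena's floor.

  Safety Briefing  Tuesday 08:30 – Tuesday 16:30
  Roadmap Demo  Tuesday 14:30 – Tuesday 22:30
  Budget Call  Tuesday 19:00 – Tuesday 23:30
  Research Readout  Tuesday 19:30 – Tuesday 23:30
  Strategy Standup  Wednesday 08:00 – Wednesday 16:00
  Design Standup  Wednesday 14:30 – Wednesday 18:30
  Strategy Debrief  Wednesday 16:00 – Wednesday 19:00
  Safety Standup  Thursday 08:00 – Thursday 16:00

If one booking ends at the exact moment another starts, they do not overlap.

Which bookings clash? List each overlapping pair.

Sorted by start: Safety Briefing, Roadmap Demo, Budget Call, Research Readout, Strategy Standup, Design Standup, Strategy Debrief, Safety Standup.
Roadmap Demo starts before Safety Briefing ends → Safety Briefing and Roadmap Demo overlap.
Budget Call starts after Safety Briefing ends, so Safety Briefing has no further overlaps.
Budget Call starts before Roadmap Demo ends → Roadmap Demo and Budget Call overlap.
Research Readout starts before Roadmap Demo ends → Roadmap Demo and Research Readout overlap.
Strategy Standup starts after Roadmap Demo ends, so Roadmap Demo has no further overlaps.
Research Readout starts before Budget Call ends → Budget Call and Research Readout overlap.
Strategy Standup starts after Budget Call ends, so Budget Call has no further overlaps.
Strategy Standup starts after Research Readout ends, so Research Readout has no further overlaps.
Design Standup starts before Strategy Standup ends → Strategy Standup and Design Standup overlap.
Strategy Debrief starts exactly when Strategy Standup ends (back-to-back, no overlap), so Strategy Standup has no further overlaps.
Strategy Debrief starts before Design Standup ends → Design Standup and Strategy Debrief overlap.
Safety Standup starts after Design Standup ends.
Safety Standup starts after Strategy Debrief ends.

Budget Call & Research Readout, Budget Call & Roadmap Demo, Design Standup & Strategy Debrief, Design Standup & Strategy Standup, Research Readout & Roadmap Demo, Roadmap Demo & Safety Briefing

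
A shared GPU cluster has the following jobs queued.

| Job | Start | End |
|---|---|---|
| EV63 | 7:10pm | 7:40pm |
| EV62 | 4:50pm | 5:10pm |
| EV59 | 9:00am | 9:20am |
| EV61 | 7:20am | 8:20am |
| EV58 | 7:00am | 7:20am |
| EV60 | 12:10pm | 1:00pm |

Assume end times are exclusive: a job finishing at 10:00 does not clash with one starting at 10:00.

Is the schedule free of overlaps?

Yes

Sorted by start: EV58, EV61, EV59, EV60, EV62, EV63.
EV61 starts exactly when EV58 ends (back-to-back, no overlap), so nothing later overlaps EV58 either.
EV59 starts after EV61 ends, so nothing later overlaps EV61 either.
EV60 starts after EV59 ends, so nothing later overlaps EV59 either.
EV62 starts after EV60 ends, so nothing later overlaps EV60 either.
EV63 starts after EV62 ends.
Every pair is clear; the schedule has no overlaps.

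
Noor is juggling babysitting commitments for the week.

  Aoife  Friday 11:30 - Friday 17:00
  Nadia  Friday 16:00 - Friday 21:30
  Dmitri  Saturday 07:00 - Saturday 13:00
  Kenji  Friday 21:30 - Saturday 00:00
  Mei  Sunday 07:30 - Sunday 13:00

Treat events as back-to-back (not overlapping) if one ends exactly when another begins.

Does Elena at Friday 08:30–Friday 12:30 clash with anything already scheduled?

Yes — it overlaps Aoife

Aoife: starts Friday 11:30 before Elena ends Friday 12:30, and ends Friday 17:00 after Elena starts Friday 08:30 → overlap.
Nadia: starts Friday 16:00 at or after Elena ends Friday 12:30 → clear.
Kenji: starts Friday 21:30 at or after Elena ends Friday 12:30 → clear.
Dmitri: starts Saturday 07:00 at or after Elena ends Friday 12:30 → clear.
Mei: starts Sunday 07:30 at or after Elena ends Friday 12:30 → clear.
Elena overlaps Aoife.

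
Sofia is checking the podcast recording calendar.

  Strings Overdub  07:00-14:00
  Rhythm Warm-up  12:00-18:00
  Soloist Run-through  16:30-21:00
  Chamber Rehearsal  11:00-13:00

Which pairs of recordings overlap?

Sorted by start: Strings Overdub, Chamber Rehearsal, Rhythm Warm-up, Soloist Run-through.
Chamber Rehearsal starts before Strings Overdub ends → Strings Overdub and Chamber Rehearsal overlap.
Rhythm Warm-up starts before Strings Overdub ends → Strings Overdub and Rhythm Warm-up overlap.
Soloist Run-through starts after Strings Overdub ends.
Rhythm Warm-up starts before Chamber Rehearsal ends → Chamber Rehearsal and Rhythm Warm-up overlap.
Soloist Run-through starts after Chamber Rehearsal ends.
Soloist Run-through starts before Rhythm Warm-up ends → Rhythm Warm-up and Soloist Run-through overlap.

Chamber Rehearsal & Rhythm Warm-up, Chamber Rehearsal & Strings Overdub, Rhythm Warm-up & Soloist Run-through, Rhythm Warm-up & Strings Overdub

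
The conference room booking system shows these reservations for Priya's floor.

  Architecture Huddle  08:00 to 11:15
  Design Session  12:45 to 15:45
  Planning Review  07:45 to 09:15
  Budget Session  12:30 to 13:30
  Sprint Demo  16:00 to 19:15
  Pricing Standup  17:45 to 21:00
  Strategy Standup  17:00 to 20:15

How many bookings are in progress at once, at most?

3

Walk through starts and ends in time order (an end at T is processed before a start at T):
07:45 start Planning Review → 1
08:00 start Architecture Huddle → 2
09:15 end Planning Review → 1
11:15 end Architecture Huddle → 0
12:30 start Budget Session → 1
12:45 start Design Session → 2
13:30 end Budget Session → 1
15:45 end Design Session → 0
16:00 start Sprint Demo → 1
17:00 start Strategy Standup → 2
17:45 start Pricing Standup → 3
19:15 end Sprint Demo → 2
20:15 end Strategy Standup → 1
21:00 end Pricing Standup → 0
Peak is 3, at 17:45 (Pricing Standup, Sprint Demo, Strategy Standup).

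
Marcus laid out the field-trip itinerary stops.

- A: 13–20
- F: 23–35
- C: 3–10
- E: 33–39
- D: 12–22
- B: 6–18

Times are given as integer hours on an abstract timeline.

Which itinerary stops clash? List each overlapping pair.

A & B, A & D, B & C, B & D, E & F

Sorted by start: C, B, D, A, F, E.
B starts before C ends → C and B overlap.
D starts after C ends — done with C.
D starts before B ends → B and D overlap.
A starts before B ends → B and A overlap.
F starts after B ends — done with B.
A starts before D ends → D and A overlap.
F starts after D ends — done with D.
F starts after A ends — done with A.
E starts before F ends → F and E overlap.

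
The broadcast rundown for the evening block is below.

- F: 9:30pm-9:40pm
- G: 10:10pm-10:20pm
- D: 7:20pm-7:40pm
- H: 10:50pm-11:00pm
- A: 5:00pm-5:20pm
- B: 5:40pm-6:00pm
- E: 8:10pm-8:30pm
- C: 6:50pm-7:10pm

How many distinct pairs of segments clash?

0

Sorted by start: A, B, C, D, E, F, G, H.
B starts after A ends — done with A.
C starts after B ends — done with B.
D starts after C ends — done with C.
E starts after D ends — done with D.
F starts after E ends — done with E.
G starts after F ends — done with F.
H starts after G ends.
No pair overlaps.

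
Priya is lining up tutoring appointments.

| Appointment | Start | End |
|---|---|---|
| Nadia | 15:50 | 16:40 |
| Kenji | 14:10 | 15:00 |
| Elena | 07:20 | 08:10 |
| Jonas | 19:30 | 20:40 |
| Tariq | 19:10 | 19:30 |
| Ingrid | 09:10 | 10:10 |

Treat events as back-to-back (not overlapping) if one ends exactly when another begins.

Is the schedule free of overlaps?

Yes

Sorted by start: Elena, Ingrid, Kenji, Nadia, Tariq, Jonas.
Ingrid starts after Elena ends, so nothing later overlaps Elena either.
Kenji starts after Ingrid ends, so nothing later overlaps Ingrid either.
Nadia starts after Kenji ends, so nothing later overlaps Kenji either.
Tariq starts after Nadia ends, so nothing later overlaps Nadia either.
Jonas starts exactly when Tariq ends (back-to-back, no overlap).
Every pair is clear; the schedule has no overlaps.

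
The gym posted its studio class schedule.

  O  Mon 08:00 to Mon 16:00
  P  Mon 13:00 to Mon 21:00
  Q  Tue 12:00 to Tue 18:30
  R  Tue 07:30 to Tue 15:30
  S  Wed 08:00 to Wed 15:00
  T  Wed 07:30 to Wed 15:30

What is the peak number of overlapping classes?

2

Sort all start/end points and keep a running count:
Mon 08:00 start O → 1
Mon 13:00 start P → 2
Mon 16:00 end O → 1
Mon 21:00 end P → 0
Tue 07:30 start R → 1
Tue 12:00 start Q → 2
Tue 15:30 end R → 1
Tue 18:30 end Q → 0
Wed 07:30 start T → 1
Wed 08:00 start S → 2
Wed 15:00 end S → 1
Wed 15:30 end T → 0
Peak is 2, at Mon 13:00 (O, P).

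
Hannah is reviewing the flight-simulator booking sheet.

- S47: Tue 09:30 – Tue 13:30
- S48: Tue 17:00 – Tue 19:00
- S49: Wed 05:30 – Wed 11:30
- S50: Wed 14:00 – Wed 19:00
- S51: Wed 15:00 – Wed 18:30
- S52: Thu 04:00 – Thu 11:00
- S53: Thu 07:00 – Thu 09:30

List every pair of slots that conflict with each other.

Sorted by start: S47, S48, S49, S50, S51, S52, S53.
S48 starts after S47 ends, so S47 has no further overlaps.
S49 starts after S48 ends, so S48 has no further overlaps.
S50 starts after S49 ends, so S49 has no further overlaps.
S51 starts before S50 ends → S50 and S51 overlap.
S52 starts after S50 ends, so S50 has no further overlaps.
S52 starts after S51 ends, so S51 has no further overlaps.
S53 starts before S52 ends → S52 and S53 overlap.

S50 & S51, S52 & S53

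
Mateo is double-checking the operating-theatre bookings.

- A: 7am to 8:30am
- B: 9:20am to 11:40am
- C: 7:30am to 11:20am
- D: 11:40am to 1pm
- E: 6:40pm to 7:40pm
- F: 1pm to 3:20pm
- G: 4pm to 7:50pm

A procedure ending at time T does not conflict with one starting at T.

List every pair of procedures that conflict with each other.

A & C, B & C, E & G

Two intervals overlap when each starts before the other ends.
Sorted by start: A, C, B, D, F, G, E.
C starts before A ends → A and C overlap.
B starts after A ends; A is clear from here.
B starts before C ends → C and B overlap.
D starts after C ends; C is clear from here.
D starts exactly when B ends (back-to-back, no overlap); B is clear from here.
F starts exactly when D ends (back-to-back, no overlap); D is clear from here.
G starts after F ends; F is clear from here.
E starts before G ends → G and E overlap.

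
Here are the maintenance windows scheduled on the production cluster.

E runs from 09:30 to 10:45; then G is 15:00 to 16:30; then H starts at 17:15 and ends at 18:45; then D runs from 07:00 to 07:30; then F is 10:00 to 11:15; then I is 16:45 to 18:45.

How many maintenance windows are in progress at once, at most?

Walk through starts and ends in time order (an end at T is processed before a start at T):
07:00 start D → 1
07:30 end D → 0
09:30 start E → 1
10:00 start F → 2
10:45 end E → 1
11:15 end F → 0
15:00 start G → 1
16:30 end G → 0
16:45 start I → 1
17:15 start H → 2
18:45 end H → 1
18:45 end I → 0
Peak is 2, at 10:00 (E, F).

2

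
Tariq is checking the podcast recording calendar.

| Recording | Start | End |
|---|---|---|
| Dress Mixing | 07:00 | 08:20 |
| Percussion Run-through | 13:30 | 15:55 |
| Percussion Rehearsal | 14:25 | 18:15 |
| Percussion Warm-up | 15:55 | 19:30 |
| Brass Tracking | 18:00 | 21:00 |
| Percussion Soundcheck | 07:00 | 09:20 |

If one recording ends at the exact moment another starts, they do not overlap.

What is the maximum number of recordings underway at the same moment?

3

Sweep the timeline, counting +1 at each start and −1 at each end (ends before starts at a tie):
07:00 start Dress Mixing → 1
07:00 start Percussion Soundcheck → 2
08:20 end Dress Mixing → 1
09:20 end Percussion Soundcheck → 0
13:30 start Percussion Run-through → 1
14:25 start Percussion Rehearsal → 2
15:55 end Percussion Run-through → 1
15:55 start Percussion Warm-up → 2
18:00 start Brass Tracking → 3
18:15 end Percussion Rehearsal → 2
19:30 end Percussion Warm-up → 1
21:00 end Brass Tracking → 0
Peak is 3, at 18:00 (Brass Tracking, Percussion Rehearsal, Percussion Warm-up).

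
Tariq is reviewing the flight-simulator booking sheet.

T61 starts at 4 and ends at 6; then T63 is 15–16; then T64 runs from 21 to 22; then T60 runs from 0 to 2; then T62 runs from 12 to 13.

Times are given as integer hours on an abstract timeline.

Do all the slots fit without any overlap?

Two intervals overlap when each starts before the other ends.
Sorted by start: T60, T61, T62, T63, T64.
T61 starts after T60 ends, so nothing later overlaps T60 either.
T62 starts after T61 ends, so nothing later overlaps T61 either.
T63 starts after T62 ends, so nothing later overlaps T62 either.
T64 starts after T63 ends.
Every pair is clear; the schedule has no overlaps.

Yes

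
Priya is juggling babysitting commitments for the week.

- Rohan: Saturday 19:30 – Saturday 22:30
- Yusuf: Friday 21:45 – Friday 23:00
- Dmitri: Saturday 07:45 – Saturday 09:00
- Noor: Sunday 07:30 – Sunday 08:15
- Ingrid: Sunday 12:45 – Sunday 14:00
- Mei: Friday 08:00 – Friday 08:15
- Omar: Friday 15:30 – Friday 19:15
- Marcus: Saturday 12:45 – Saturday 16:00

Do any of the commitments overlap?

No

Sorted by start: Mei, Omar, Yusuf, Dmitri, Marcus, Rohan, Noor, Ingrid.
Omar starts after Mei ends — done with Mei.
Yusuf starts after Omar ends — done with Omar.
Dmitri starts after Yusuf ends — done with Yusuf.
Marcus starts after Dmitri ends — done with Dmitri.
Rohan starts after Marcus ends — done with Marcus.
Noor starts after Rohan ends — done with Rohan.
Ingrid starts after Noor ends.
Every pair is clear; the schedule has no overlaps.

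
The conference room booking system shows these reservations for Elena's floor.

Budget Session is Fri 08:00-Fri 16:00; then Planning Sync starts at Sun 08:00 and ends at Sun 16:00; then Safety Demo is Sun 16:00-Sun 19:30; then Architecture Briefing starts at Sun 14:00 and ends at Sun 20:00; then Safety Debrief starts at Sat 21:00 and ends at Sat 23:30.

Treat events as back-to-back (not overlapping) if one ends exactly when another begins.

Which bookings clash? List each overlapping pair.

Sorted by start: Budget Session, Safety Debrief, Planning Sync, Architecture Briefing, Safety Demo.
Safety Debrief starts after Budget Session ends — done with Budget Session.
Planning Sync starts after Safety Debrief ends — done with Safety Debrief.
Architecture Briefing starts before Planning Sync ends → Planning Sync and Architecture Briefing overlap.
Safety Demo starts exactly when Planning Sync ends (back-to-back, no overlap).
Safety Demo starts before Architecture Briefing ends → Architecture Briefing and Safety Demo overlap.

Architecture Briefing & Planning Sync, Architecture Briefing & Safety Demo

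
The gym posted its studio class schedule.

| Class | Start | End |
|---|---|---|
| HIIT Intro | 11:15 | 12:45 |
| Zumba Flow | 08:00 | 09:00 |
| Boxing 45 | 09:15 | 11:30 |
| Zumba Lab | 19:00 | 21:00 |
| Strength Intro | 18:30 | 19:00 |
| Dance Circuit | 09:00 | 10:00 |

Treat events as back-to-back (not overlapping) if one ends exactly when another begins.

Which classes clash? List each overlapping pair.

Sorted by start: Zumba Flow, Dance Circuit, Boxing 45, HIIT Intro, Strength Intro, Zumba Lab.
Dance Circuit starts exactly when Zumba Flow ends (back-to-back, no overlap), so nothing later overlaps Zumba Flow either.
Boxing 45 starts before Dance Circuit ends → Dance Circuit and Boxing 45 overlap.
HIIT Intro starts after Dance Circuit ends, so nothing later overlaps Dance Circuit either.
HIIT Intro starts before Boxing 45 ends → Boxing 45 and HIIT Intro overlap.
Strength Intro starts after Boxing 45 ends, so nothing later overlaps Boxing 45 either.
Strength Intro starts after HIIT Intro ends, so nothing later overlaps HIIT Intro either.
Zumba Lab starts exactly when Strength Intro ends (back-to-back, no overlap).

Boxing 45 & Dance Circuit, Boxing 45 & HIIT Intro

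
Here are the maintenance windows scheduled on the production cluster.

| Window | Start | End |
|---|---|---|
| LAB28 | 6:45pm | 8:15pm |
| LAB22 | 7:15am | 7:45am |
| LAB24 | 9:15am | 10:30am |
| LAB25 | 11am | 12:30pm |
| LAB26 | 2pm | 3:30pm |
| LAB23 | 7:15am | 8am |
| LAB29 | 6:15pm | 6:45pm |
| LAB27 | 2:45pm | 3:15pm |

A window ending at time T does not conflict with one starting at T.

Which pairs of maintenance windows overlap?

LAB22 & LAB23, LAB26 & LAB27

Sorted by start: LAB22, LAB23, LAB24, LAB25, LAB26, LAB27, LAB29, LAB28.
LAB23 starts before LAB22 ends → LAB22 and LAB23 overlap.
LAB24 starts after LAB22 ends, so LAB22 has no further overlaps.
LAB24 starts after LAB23 ends, so LAB23 has no further overlaps.
LAB25 starts after LAB24 ends, so LAB24 has no further overlaps.
LAB26 starts after LAB25 ends, so LAB25 has no further overlaps.
LAB27 starts before LAB26 ends → LAB26 and LAB27 overlap.
LAB29 starts after LAB26 ends, so LAB26 has no further overlaps.
LAB29 starts after LAB27 ends, so LAB27 has no further overlaps.
LAB28 starts exactly when LAB29 ends (back-to-back, no overlap).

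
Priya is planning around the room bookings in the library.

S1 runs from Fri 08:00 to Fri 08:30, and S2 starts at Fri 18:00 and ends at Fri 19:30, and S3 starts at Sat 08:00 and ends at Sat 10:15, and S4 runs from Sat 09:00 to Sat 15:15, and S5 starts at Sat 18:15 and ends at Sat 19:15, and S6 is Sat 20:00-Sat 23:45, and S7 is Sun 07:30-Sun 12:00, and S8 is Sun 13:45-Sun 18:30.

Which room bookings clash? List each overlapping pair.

Two intervals overlap when each starts before the other ends.
Sorted by start: S1, S2, S3, S4, S5, S6, S7, S8.
S2 starts after S1 ends — done with S1.
S3 starts after S2 ends — done with S2.
S4 starts before S3 ends → S3 and S4 overlap.
S5 starts after S3 ends — done with S3.
S5 starts after S4 ends — done with S4.
S6 starts after S5 ends — done with S5.
S7 starts after S6 ends — done with S6.
S8 starts after S7 ends.

S3 & S4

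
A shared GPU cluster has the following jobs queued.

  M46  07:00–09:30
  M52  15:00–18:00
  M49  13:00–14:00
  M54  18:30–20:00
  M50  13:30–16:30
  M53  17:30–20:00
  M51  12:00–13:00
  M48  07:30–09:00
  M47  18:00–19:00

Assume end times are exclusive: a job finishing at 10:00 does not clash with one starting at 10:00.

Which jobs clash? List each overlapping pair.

Two intervals overlap when each starts before the other ends.
Sorted by start: M46, M48, M51, M49, M50, M52, M53, M47, M54.
M48 starts before M46 ends → M46 and M48 overlap.
M51 starts after M46 ends — done with M46.
M51 starts after M48 ends — done with M48.
M49 starts exactly when M51 ends (back-to-back, no overlap) — done with M51.
M50 starts before M49 ends → M49 and M50 overlap.
M52 starts after M49 ends — done with M49.
M52 starts before M50 ends → M50 and M52 overlap.
M53 starts after M50 ends — done with M50.
M53 starts before M52 ends → M52 and M53 overlap.
M47 starts exactly when M52 ends (back-to-back, no overlap) — done with M52.
M47 starts before M53 ends → M53 and M47 overlap.
M54 starts before M53 ends → M53 and M54 overlap.
M54 starts before M47 ends → M47 and M54 overlap.

M46 & M48, M47 & M53, M47 & M54, M49 & M50, M50 & M52, M52 & M53, M53 & M54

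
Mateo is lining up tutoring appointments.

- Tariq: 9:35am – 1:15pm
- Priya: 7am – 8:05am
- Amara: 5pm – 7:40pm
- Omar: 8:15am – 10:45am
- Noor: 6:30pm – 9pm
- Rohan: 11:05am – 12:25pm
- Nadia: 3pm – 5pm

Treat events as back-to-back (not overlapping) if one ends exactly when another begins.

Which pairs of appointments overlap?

Sorted by start: Priya, Omar, Tariq, Rohan, Nadia, Amara, Noor.
Omar starts after Priya ends, so Priya has no further overlaps.
Tariq starts before Omar ends → Omar and Tariq overlap.
Rohan starts after Omar ends, so Omar has no further overlaps.
Rohan starts before Tariq ends → Tariq and Rohan overlap.
Nadia starts after Tariq ends, so Tariq has no further overlaps.
Nadia starts after Rohan ends, so Rohan has no further overlaps.
Amara starts exactly when Nadia ends (back-to-back, no overlap), so Nadia has no further overlaps.
Noor starts before Amara ends → Amara and Noor overlap.

Amara & Noor, Omar & Tariq, Rohan & Tariq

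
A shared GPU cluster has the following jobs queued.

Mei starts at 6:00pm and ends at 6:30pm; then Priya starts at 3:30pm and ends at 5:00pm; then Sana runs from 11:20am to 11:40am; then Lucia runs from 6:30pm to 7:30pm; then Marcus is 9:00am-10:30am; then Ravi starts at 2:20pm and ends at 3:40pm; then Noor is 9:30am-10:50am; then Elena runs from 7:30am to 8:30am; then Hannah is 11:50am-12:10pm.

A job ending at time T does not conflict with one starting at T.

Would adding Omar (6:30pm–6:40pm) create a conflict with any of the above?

Elena: ends 8:30am at or before Omar starts 6:30pm → clear.
Marcus: ends 10:30am at or before Omar starts 6:30pm → clear.
Noor: ends 10:50am at or before Omar starts 6:30pm → clear.
Sana: ends 11:40am at or before Omar starts 6:30pm → clear.
Hannah: ends 12:10pm at or before Omar starts 6:30pm → clear.
Ravi: ends 3:40pm at or before Omar starts 6:30pm → clear.
Priya: ends 5:00pm at or before Omar starts 6:30pm → clear.
Mei: ends 6:30pm at or before Omar starts 6:30pm → clear.
Lucia: starts 6:30pm before Omar ends 6:40pm, and ends 7:30pm after Omar starts 6:30pm → overlap.
Omar overlaps Lucia.

Yes — it overlaps Lucia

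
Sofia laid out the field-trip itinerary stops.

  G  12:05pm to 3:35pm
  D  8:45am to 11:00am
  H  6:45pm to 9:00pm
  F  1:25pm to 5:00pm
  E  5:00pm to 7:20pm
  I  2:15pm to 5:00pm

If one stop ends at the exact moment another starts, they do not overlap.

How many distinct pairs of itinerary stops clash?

4

Sorted by start: D, G, F, I, E, H.
G starts after D ends, so nothing later overlaps D either.
F starts before G ends → G and F overlap.
I starts before G ends → G and I overlap.
E starts after G ends, so nothing later overlaps G either.
I starts before F ends → F and I overlap.
E starts exactly when F ends (back-to-back, no overlap), so nothing later overlaps F either.
E starts exactly when I ends (back-to-back, no overlap), so nothing later overlaps I either.
H starts before E ends → E and H overlap.
Overlapping pairs: E & H, F & G, F & I, G & I — 4 in total.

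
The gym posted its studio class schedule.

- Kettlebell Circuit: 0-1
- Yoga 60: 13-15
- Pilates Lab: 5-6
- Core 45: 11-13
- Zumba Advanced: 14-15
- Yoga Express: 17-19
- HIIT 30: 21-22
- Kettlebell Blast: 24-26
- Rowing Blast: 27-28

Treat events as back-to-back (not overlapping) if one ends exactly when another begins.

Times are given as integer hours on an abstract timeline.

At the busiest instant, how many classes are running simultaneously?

Sweep the timeline, counting +1 at each start and −1 at each end (ends before starts at a tie):
0 start Kettlebell Circuit → 1
1 end Kettlebell Circuit → 0
5 start Pilates Lab → 1
6 end Pilates Lab → 0
11 start Core 45 → 1
13 end Core 45 → 0
13 start Yoga 60 → 1
14 start Zumba Advanced → 2
15 end Yoga 60 → 1
15 end Zumba Advanced → 0
17 start Yoga Express → 1
19 end Yoga Express → 0
21 start HIIT 30 → 1
22 end HIIT 30 → 0
24 start Kettlebell Blast → 1
26 end Kettlebell Blast → 0
27 start Rowing Blast → 1
28 end Rowing Blast → 0
Peak is 2, at 14 (Yoga 60, Zumba Advanced).

2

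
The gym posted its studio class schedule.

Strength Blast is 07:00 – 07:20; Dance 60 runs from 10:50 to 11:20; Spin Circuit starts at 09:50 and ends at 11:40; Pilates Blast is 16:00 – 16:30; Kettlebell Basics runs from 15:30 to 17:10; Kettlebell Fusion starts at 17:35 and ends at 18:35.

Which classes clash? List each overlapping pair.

Dance 60 & Spin Circuit, Kettlebell Basics & Pilates Blast

Sorted by start: Strength Blast, Spin Circuit, Dance 60, Kettlebell Basics, Pilates Blast, Kettlebell Fusion.
Spin Circuit starts after Strength Blast ends; Strength Blast is clear from here.
Dance 60 starts before Spin Circuit ends → Spin Circuit and Dance 60 overlap.
Kettlebell Basics starts after Spin Circuit ends; Spin Circuit is clear from here.
Kettlebell Basics starts after Dance 60 ends; Dance 60 is clear from here.
Pilates Blast starts before Kettlebell Basics ends → Kettlebell Basics and Pilates Blast overlap.
Kettlebell Fusion starts after Kettlebell Basics ends.
Kettlebell Fusion starts after Pilates Blast ends.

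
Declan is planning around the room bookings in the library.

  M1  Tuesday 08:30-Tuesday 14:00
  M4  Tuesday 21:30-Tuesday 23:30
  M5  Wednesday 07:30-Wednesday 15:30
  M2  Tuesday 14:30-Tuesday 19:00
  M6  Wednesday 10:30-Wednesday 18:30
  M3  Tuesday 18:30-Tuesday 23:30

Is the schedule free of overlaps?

No

Sorted by start: M1, M2, M3, M4, M5, M6.
M2 starts after M1 ends — done with M1.
M3 starts before M2 ends → M2 and M3 overlap.
That's a conflict, so the schedule is not conflict-free.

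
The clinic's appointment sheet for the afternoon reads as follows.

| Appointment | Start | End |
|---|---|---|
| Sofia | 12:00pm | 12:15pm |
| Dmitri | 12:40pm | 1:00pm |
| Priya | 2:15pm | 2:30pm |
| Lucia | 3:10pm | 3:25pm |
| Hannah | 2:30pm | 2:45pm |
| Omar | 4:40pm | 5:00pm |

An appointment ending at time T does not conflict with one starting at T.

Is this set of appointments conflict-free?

Yes

Sorted by start: Sofia, Dmitri, Priya, Hannah, Lucia, Omar.
Dmitri starts after Sofia ends, so nothing later overlaps Sofia either.
Priya starts after Dmitri ends, so nothing later overlaps Dmitri either.
Hannah starts exactly when Priya ends (back-to-back, no overlap), so nothing later overlaps Priya either.
Lucia starts after Hannah ends, so nothing later overlaps Hannah either.
Omar starts after Lucia ends.
Every pair is clear; the schedule has no overlaps.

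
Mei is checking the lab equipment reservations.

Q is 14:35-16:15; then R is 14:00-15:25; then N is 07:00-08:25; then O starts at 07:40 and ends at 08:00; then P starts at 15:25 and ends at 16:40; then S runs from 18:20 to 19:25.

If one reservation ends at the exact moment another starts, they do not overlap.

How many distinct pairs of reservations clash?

3

Check each pair: they overlap iff neither finishes before the other starts.
Sorted by start: N, O, R, Q, P, S.
O starts before N ends → N and O overlap.
R starts after N ends, so nothing later overlaps N either.
R starts after O ends, so nothing later overlaps O either.
Q starts before R ends → R and Q overlap.
P starts exactly when R ends (back-to-back, no overlap), so nothing later overlaps R either.
P starts before Q ends → Q and P overlap.
S starts after Q ends.
S starts after P ends.
Overlapping pairs: N & O, P & Q, Q & R — 3 in total.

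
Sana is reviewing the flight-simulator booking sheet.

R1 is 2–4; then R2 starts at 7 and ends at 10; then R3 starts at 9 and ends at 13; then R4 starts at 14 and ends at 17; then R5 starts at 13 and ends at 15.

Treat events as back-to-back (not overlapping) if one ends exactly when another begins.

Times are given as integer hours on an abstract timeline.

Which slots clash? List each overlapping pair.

Sorted by start: R1, R2, R3, R5, R4.
R2 starts after R1 ends, so R1 has no further overlaps.
R3 starts before R2 ends → R2 and R3 overlap.
R5 starts after R2 ends, so R2 has no further overlaps.
R5 starts exactly when R3 ends (back-to-back, no overlap), so R3 has no further overlaps.
R4 starts before R5 ends → R5 and R4 overlap.

R2 & R3, R4 & R5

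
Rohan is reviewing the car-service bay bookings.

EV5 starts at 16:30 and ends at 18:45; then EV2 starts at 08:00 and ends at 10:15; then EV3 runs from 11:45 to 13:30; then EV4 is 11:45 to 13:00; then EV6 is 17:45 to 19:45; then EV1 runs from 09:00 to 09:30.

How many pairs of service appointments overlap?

Sorted by start: EV2, EV1, EV3, EV4, EV5, EV6.
EV1 starts before EV2 ends → EV2 and EV1 overlap.
EV3 starts after EV2 ends, so nothing later overlaps EV2 either.
EV3 starts after EV1 ends, so nothing later overlaps EV1 either.
EV4 starts before EV3 ends → EV3 and EV4 overlap.
EV5 starts after EV3 ends, so nothing later overlaps EV3 either.
EV5 starts after EV4 ends, so nothing later overlaps EV4 either.
EV6 starts before EV5 ends → EV5 and EV6 overlap.
Overlapping pairs: EV1 & EV2, EV3 & EV4, EV5 & EV6 — 3 in total.

3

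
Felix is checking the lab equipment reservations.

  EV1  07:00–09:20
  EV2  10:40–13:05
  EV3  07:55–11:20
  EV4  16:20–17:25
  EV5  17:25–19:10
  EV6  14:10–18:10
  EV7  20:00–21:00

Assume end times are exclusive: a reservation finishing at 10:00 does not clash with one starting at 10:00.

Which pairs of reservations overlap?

Two intervals overlap when each starts before the other ends.
Sorted by start: EV1, EV3, EV2, EV6, EV4, EV5, EV7.
EV3 starts before EV1 ends → EV1 and EV3 overlap.
EV2 starts after EV1 ends; EV1 is clear from here.
EV2 starts before EV3 ends → EV3 and EV2 overlap.
EV6 starts after EV3 ends; EV3 is clear from here.
EV6 starts after EV2 ends; EV2 is clear from here.
EV4 starts before EV6 ends → EV6 and EV4 overlap.
EV5 starts before EV6 ends → EV6 and EV5 overlap.
EV7 starts after EV6 ends.
EV5 starts exactly when EV4 ends (back-to-back, no overlap); EV4 is clear from here.
EV7 starts after EV5 ends.

EV1 & EV3, EV2 & EV3, EV4 & EV6, EV5 & EV6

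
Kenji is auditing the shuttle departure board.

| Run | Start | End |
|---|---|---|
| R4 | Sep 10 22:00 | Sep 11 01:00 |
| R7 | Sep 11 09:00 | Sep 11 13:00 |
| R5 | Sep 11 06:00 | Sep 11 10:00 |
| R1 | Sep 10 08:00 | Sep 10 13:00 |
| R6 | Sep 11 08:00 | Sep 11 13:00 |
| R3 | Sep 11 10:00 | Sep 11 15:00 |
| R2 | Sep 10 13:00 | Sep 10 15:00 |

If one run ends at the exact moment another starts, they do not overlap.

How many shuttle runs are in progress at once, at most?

3

Walk through starts and ends in time order (an end at T is processed before a start at T):
Sep 10 08:00 start R1 → 1
Sep 10 13:00 end R1 → 0
Sep 10 13:00 start R2 → 1
Sep 10 15:00 end R2 → 0
Sep 10 22:00 start R4 → 1
Sep 11 01:00 end R4 → 0
Sep 11 06:00 start R5 → 1
Sep 11 08:00 start R6 → 2
Sep 11 09:00 start R7 → 3
Sep 11 10:00 end R5 → 2
Sep 11 10:00 start R3 → 3
Sep 11 13:00 end R6 → 2
Sep 11 13:00 end R7 → 1
Sep 11 15:00 end R3 → 0
Peak is 3, at Sep 11 09:00 (R5, R6, R7).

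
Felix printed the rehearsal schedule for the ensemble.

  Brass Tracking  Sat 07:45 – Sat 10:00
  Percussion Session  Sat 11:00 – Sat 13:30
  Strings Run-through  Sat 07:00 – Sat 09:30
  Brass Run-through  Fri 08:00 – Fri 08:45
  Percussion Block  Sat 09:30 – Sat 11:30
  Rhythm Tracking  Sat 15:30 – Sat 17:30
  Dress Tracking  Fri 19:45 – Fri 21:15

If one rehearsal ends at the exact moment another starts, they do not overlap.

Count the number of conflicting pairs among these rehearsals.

3

Two intervals overlap when each starts before the other ends.
Sorted by start: Brass Run-through, Dress Tracking, Strings Run-through, Brass Tracking, Percussion Block, Percussion Session, Rhythm Tracking.
Dress Tracking starts after Brass Run-through ends, so Brass Run-through has no further overlaps.
Strings Run-through starts after Dress Tracking ends, so Dress Tracking has no further overlaps.
Brass Tracking starts before Strings Run-through ends → Strings Run-through and Brass Tracking overlap.
Percussion Block starts exactly when Strings Run-through ends (back-to-back, no overlap), so Strings Run-through has no further overlaps.
Percussion Block starts before Brass Tracking ends → Brass Tracking and Percussion Block overlap.
Percussion Session starts after Brass Tracking ends, so Brass Tracking has no further overlaps.
Percussion Session starts before Percussion Block ends → Percussion Block and Percussion Session overlap.
Rhythm Tracking starts after Percussion Block ends.
Rhythm Tracking starts after Percussion Session ends.
Overlapping pairs: Brass Tracking & Percussion Block, Brass Tracking & Strings Run-through, Percussion Block & Percussion Session — 3 in total.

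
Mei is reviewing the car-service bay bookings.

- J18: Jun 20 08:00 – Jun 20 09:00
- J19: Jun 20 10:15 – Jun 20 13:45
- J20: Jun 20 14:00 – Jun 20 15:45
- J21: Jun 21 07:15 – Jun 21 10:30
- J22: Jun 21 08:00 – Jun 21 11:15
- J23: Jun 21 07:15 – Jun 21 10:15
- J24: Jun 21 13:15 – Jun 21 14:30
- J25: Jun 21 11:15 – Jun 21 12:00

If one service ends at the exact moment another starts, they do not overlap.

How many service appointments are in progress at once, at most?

3

Sweep the timeline, counting +1 at each start and −1 at each end (ends before starts at a tie):
Jun 20 08:00 start J18 → 1
Jun 20 09:00 end J18 → 0
Jun 20 10:15 start J19 → 1
Jun 20 13:45 end J19 → 0
Jun 20 14:00 start J20 → 1
Jun 20 15:45 end J20 → 0
Jun 21 07:15 start J21 → 1
Jun 21 07:15 start J23 → 2
Jun 21 08:00 start J22 → 3
Jun 21 10:15 end J23 → 2
Jun 21 10:30 end J21 → 1
Jun 21 11:15 end J22 → 0
Jun 21 11:15 start J25 → 1
Jun 21 12:00 end J25 → 0
Jun 21 13:15 start J24 → 1
Jun 21 14:30 end J24 → 0
Peak is 3, at Jun 21 08:00 (J21, J22, J23).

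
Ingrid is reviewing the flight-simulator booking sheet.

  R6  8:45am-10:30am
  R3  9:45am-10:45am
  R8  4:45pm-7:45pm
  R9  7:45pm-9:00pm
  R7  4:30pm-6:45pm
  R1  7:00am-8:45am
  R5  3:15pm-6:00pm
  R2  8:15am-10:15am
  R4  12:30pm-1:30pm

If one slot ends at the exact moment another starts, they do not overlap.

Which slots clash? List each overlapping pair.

Two intervals overlap when each starts before the other ends.
Sorted by start: R1, R2, R6, R3, R4, R5, R7, R8, R9.
R2 starts before R1 ends → R1 and R2 overlap.
R6 starts exactly when R1 ends (back-to-back, no overlap), so R1 has no further overlaps.
R6 starts before R2 ends → R2 and R6 overlap.
R3 starts before R2 ends → R2 and R3 overlap.
R4 starts after R2 ends, so R2 has no further overlaps.
R3 starts before R6 ends → R6 and R3 overlap.
R4 starts after R6 ends, so R6 has no further overlaps.
R4 starts after R3 ends, so R3 has no further overlaps.
R5 starts after R4 ends, so R4 has no further overlaps.
R7 starts before R5 ends → R5 and R7 overlap.
R8 starts before R5 ends → R5 and R8 overlap.
R9 starts after R5 ends.
R8 starts before R7 ends → R7 and R8 overlap.
R9 starts after R7 ends.
R9 starts exactly when R8 ends (back-to-back, no overlap).

R1 & R2, R2 & R3, R2 & R6, R3 & R6, R5 & R7, R5 & R8, R7 & R8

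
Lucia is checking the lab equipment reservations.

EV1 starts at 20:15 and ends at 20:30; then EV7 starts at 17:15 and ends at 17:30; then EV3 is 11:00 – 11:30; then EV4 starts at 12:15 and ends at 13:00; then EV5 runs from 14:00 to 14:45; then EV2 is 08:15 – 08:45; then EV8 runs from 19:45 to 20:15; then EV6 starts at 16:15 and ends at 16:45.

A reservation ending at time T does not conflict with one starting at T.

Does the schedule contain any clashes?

No

Sorted by start: EV2, EV3, EV4, EV5, EV6, EV7, EV8, EV1.
EV3 starts after EV2 ends — done with EV2.
EV4 starts after EV3 ends — done with EV3.
EV5 starts after EV4 ends — done with EV4.
EV6 starts after EV5 ends — done with EV5.
EV7 starts after EV6 ends — done with EV6.
EV8 starts after EV7 ends — done with EV7.
EV1 starts exactly when EV8 ends (back-to-back, no overlap).
Every pair is clear; the schedule has no overlaps.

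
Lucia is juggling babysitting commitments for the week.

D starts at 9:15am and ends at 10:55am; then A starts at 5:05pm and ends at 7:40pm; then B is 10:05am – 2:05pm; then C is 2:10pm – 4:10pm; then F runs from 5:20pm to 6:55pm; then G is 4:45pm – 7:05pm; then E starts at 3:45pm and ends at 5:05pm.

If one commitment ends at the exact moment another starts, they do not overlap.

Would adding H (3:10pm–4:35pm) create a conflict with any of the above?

D: ends 10:55am at or before H starts 3:10pm → clear.
B: ends 2:05pm at or before H starts 3:10pm → clear.
C: starts 2:10pm before H ends 4:35pm, and ends 4:10pm after H starts 3:10pm → overlap.
E: starts 3:45pm before H ends 4:35pm, and ends 5:05pm after H starts 3:10pm → overlap.
G: starts 4:45pm at or after H ends 4:35pm → clear.
A: starts 5:05pm at or after H ends 4:35pm → clear.
F: starts 5:20pm at or after H ends 4:35pm → clear.
H overlaps C, E.

Yes — it overlaps C, E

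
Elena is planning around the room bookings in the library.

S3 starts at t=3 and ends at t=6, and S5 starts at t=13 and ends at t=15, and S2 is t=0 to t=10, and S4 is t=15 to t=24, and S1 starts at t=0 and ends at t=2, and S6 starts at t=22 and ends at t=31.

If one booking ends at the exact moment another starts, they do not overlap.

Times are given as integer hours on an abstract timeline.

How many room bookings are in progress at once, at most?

2

Sort all start/end points and keep a running count:
t=0 start S1 → 1
t=0 start S2 → 2
t=2 end S1 → 1
t=3 start S3 → 2
t=6 end S3 → 1
t=10 end S2 → 0
t=13 start S5 → 1
t=15 end S5 → 0
t=15 start S4 → 1
t=22 start S6 → 2
t=24 end S4 → 1
t=31 end S6 → 0
Peak is 2, at t=0 (S1, S2).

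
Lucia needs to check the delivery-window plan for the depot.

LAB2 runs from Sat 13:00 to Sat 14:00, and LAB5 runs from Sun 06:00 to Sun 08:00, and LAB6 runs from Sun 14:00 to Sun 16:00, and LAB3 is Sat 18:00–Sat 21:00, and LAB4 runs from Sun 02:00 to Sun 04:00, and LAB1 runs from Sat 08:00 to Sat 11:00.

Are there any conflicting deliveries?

No

Sorted by start: LAB1, LAB2, LAB3, LAB4, LAB5, LAB6.
LAB2 starts after LAB1 ends, so nothing later overlaps LAB1 either.
LAB3 starts after LAB2 ends, so nothing later overlaps LAB2 either.
LAB4 starts after LAB3 ends, so nothing later overlaps LAB3 either.
LAB5 starts after LAB4 ends, so nothing later overlaps LAB4 either.
LAB6 starts after LAB5 ends.
Every pair is clear; the schedule has no overlaps.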